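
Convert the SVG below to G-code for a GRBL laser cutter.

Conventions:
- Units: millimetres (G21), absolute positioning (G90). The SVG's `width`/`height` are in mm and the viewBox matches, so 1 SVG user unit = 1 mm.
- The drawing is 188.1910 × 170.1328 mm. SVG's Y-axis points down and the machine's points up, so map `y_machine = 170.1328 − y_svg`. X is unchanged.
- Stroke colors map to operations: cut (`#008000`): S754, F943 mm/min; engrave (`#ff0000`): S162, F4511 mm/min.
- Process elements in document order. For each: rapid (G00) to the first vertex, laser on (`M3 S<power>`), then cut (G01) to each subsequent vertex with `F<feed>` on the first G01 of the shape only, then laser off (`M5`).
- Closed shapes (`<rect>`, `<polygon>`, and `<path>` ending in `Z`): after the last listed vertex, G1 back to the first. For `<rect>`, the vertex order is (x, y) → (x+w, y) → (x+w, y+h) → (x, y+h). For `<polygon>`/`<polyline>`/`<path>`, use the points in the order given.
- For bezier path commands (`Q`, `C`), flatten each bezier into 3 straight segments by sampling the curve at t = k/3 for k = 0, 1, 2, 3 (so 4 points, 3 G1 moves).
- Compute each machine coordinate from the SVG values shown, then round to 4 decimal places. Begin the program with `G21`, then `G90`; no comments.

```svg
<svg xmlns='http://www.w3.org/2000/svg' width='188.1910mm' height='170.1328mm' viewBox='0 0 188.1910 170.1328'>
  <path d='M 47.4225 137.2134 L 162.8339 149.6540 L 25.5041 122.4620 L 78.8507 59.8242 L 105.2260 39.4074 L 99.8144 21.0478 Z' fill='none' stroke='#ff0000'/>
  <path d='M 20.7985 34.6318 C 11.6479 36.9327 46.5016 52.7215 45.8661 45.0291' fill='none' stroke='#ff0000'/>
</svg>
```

viewBox `0 0 188.1910 170.1328` with mm width/height → 1 unit = 1 mm. Flip: y_m = 170.1328 − y_svg.

**Shape 1** — `<path>` closed polygon, stroke `#ff0000` → engrave (S162, F4511). Machine vertices: (47.4225,32.9194) → (162.8339,20.4788) → (25.5041,47.6708) → (78.8507,110.3086) → (105.2260,130.7254) → (99.8144,149.0850) → (47.4225,32.9194). Closed: final G1 returns to the first vertex.

**Shape 2** — `<path>` cubic bezier, stroke `#ff0000` → engrave (S162, F4511). Control points (SVG): P0=(20.7985,34.6318), P1=(11.6479,36.9327), P2=(46.5016,52.7215), P3=(45.8661,45.0291); sampled at t=k/3. Machine vertices: (20.7985,135.5010) → (23.3718,130.0734) → (37.6161,123.8691) → (45.8661,125.1037). Open path.

G21
G90
G00 X47.4225 Y32.9194
M3 S162
G01 X162.8339 Y20.4788 F4511
G01 X25.5041 Y47.6708
G01 X78.8507 Y110.3086
G01 X105.2260 Y130.7254
G01 X99.8144 Y149.0850
G01 X47.4225 Y32.9194
M5
G00 X20.7985 Y135.5010
M3 S162
G01 X23.3718 Y130.0734 F4511
G01 X37.6161 Y123.8691
G01 X45.8661 Y125.1037
M5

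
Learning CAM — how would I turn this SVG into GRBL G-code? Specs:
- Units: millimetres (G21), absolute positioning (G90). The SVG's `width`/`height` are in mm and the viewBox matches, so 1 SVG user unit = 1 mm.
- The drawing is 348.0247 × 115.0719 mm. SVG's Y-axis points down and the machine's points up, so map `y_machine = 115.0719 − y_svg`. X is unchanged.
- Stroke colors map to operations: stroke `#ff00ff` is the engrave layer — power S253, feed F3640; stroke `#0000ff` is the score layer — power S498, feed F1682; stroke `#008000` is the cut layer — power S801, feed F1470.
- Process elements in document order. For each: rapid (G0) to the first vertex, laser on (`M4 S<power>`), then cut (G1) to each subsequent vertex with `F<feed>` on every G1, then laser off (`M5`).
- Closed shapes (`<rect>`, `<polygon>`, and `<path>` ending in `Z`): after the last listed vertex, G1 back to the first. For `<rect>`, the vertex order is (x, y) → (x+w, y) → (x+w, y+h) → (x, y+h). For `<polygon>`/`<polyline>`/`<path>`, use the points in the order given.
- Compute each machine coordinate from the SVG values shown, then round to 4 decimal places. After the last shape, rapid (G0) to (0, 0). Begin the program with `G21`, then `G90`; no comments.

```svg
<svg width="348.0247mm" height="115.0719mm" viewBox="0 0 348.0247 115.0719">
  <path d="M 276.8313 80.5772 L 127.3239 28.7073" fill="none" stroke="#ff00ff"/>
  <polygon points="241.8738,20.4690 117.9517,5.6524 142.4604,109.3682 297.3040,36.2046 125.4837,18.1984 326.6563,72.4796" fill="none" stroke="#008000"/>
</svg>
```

1 u = 1 mm; y_m = 115.0719 − y.

[1] `<path>` line segment, #ff00ff→engrave S253 F3640: (276.8313,34.4947) → (127.3239,86.3646)

[2] `<polygon>` closed polygon, #008000→cut S801 F1470: (241.8738,94.6029) → (117.9517,109.4195) → (142.4604,5.7037) → (297.3040,78.8673) → (125.4837,96.8735) → (326.6563,42.5923) → (241.8738,94.6029) (closed)

G21
G90
G0 X276.8313 Y34.4947
M4 S253
G1 X127.3239 Y86.3646 F3640
M5
G0 X241.8738 Y94.6029
M4 S801
G1 X117.9517 Y109.4195 F1470
G1 X142.4604 Y5.7037 F1470
G1 X297.3040 Y78.8673 F1470
G1 X125.4837 Y96.8735 F1470
G1 X326.6563 Y42.5923 F1470
G1 X241.8738 Y94.6029 F1470
M5
G0 X0.0000 Y0.0000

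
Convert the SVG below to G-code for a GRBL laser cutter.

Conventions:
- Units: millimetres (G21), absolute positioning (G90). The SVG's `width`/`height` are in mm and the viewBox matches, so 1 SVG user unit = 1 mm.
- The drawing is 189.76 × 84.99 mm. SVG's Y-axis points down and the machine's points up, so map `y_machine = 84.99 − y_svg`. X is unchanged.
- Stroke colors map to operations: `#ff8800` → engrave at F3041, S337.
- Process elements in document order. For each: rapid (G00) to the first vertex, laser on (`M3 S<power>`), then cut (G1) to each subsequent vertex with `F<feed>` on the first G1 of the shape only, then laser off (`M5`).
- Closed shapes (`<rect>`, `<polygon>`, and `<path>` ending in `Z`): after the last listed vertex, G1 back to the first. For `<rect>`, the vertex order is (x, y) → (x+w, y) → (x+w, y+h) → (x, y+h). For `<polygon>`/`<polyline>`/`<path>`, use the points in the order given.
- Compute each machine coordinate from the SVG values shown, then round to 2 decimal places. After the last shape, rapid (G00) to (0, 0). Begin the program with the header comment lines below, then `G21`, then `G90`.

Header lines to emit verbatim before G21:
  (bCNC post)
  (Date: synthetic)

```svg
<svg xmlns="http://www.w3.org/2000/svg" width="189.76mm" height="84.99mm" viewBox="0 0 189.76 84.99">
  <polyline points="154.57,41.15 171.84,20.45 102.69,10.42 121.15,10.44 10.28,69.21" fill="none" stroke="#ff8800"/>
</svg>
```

Since the viewBox matches the mm dimensions, user units are millimetres directly. The only transform is the Y-flip y_m = 84.99 − y_svg.

Shape 1 is a open polyline drawn with `<polyline>`. Its stroke #ff8800 means engrave at S337, F3041. After flipping Y the toolpath is (154.57,43.84) → (171.84,64.54) → (102.69,74.57) → (121.15,74.55) → (10.28,15.78).

(bCNC post)
(Date: synthetic)
G21
G90
G00 X154.57 Y43.84
M3 S337
G1 X171.84 Y64.54 F3041
G1 X102.69 Y74.57
G1 X121.15 Y74.55
G1 X10.28 Y15.78
M5
G00 X0.00 Y0.00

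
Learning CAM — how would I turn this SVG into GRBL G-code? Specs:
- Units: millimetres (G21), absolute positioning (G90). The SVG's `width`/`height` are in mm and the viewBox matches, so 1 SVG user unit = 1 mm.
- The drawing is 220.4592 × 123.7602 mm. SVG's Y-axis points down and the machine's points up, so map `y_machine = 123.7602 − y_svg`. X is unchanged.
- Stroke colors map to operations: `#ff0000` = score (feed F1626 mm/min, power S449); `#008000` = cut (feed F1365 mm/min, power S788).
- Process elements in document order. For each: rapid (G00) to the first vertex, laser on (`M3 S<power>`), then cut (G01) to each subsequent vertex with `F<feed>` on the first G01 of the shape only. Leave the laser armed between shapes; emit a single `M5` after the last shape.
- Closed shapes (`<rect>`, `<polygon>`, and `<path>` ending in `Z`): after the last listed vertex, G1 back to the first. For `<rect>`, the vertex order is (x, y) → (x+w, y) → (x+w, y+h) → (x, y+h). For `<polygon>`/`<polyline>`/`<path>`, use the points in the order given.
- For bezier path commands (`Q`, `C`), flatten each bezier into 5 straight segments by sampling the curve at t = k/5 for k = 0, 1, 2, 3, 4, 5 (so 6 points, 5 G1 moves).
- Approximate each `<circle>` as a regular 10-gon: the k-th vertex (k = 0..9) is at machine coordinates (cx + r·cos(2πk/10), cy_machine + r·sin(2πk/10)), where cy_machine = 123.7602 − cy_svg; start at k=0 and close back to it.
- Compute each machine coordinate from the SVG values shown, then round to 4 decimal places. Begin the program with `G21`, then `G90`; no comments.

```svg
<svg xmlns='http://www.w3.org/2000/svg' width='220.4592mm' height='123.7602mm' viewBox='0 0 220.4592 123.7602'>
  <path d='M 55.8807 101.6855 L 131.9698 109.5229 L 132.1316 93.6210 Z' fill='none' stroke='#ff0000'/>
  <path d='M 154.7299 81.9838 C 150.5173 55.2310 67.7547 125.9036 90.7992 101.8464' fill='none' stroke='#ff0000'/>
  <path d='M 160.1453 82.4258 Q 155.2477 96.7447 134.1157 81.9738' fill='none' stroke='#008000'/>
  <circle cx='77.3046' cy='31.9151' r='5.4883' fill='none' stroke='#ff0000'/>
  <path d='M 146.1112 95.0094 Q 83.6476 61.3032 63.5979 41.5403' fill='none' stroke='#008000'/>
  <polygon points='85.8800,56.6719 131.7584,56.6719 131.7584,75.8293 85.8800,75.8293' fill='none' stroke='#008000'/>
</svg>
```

G21
G90
G00 X55.8807 Y22.0747
M3 S449
G01 X131.9698 Y14.2373 F1626
G01 X132.1316 Y30.1392
G01 X55.8807 Y22.0747
G00 X154.7299 Y41.7764
M3 S449
G01 X144.2512 Y47.6743 F1626
G01 X123.7696 Y39.4135
G01 X102.1344 Y26.2175
G01 X88.1945 Y17.3098
G01 X90.7992 Y21.9138
G00 X160.1453 Y41.3344
M3 S788
G01 X157.5369 Y36.7704 F1365
G01 X153.6297 Y34.5336
G01 X148.4238 Y34.6240
G01 X141.9191 Y37.0416
G01 X134.1157 Y41.7864
G00 X82.7929 Y91.8451
M3 S449
G01 X81.7447 Y95.0710 F1626
G01 X79.0006 Y97.0648
G01 X75.6086 Y97.0648
G01 X72.8645 Y95.0710
G01 X71.8163 Y91.8451
G01 X72.8645 Y88.6192
G01 X75.6086 Y86.6254
G01 X79.0006 Y86.6254
G01 X81.7447 Y88.6192
G01 X82.7929 Y91.8451
G00 X146.1112 Y28.7508
M3 S788
G01 X122.8223 Y41.6755 F1365
G01 X102.9265 Y53.4848
G01 X86.4239 Y64.1787
G01 X73.3143 Y73.7570
G01 X63.5979 Y82.2199
G00 X85.8800 Y67.0883
M3 S788
G01 X131.7584 Y67.0883 F1365
G01 X131.7584 Y47.9309
G01 X85.8800 Y47.9309
G01 X85.8800 Y67.0883
M5

1 u = 1 mm; y_m = 123.7602 − y.

[1] `<path>` closed polygon, #ff0000→score S449 F1626: (55.8807,22.0747) → (131.9698,14.2373) → (132.1316,30.1392) → (55.8807,22.0747) (closed)

[2] `<path>` cubic bezier, #ff0000→score S449 F1626: (154.7299,41.7764) → (144.2512,47.6743) → (123.7696,39.4135) → (102.1344,26.2175) → (88.1945,17.3098) → (90.7992,21.9138)

[3] `<path>` quadratic bezier, #008000→cut S788 F1365: (160.1453,41.3344) → (157.5369,36.7704) → (153.6297,34.5336) → (148.4238,34.6240) → (141.9191,37.0416) → (134.1157,41.7864)

[4] `<circle>` circle, #ff0000→score S449 F1626: (82.7929,91.8451) → (81.7447,95.0710) → (79.0006,97.0648) → (75.6086,97.0648) → (72.8645,95.0710) → (71.8163,91.8451) → (72.8645,88.6192) → (75.6086,86.6254) → (79.0006,86.6254) → (81.7447,88.6192) → (82.7929,91.8451) (closed)

[5] `<path>` quadratic bezier, #008000→cut S788 F1365: (146.1112,28.7508) → (122.8223,41.6755) → (102.9265,53.4848) → (86.4239,64.1787) → (73.3143,73.7570) → (63.5979,82.2199)

[6] `<polygon>` rectangle, #008000→cut S788 F1365: (85.8800,67.0883) → (131.7584,67.0883) → (131.7584,47.9309) → (85.8800,47.9309) → (85.8800,67.0883) (closed)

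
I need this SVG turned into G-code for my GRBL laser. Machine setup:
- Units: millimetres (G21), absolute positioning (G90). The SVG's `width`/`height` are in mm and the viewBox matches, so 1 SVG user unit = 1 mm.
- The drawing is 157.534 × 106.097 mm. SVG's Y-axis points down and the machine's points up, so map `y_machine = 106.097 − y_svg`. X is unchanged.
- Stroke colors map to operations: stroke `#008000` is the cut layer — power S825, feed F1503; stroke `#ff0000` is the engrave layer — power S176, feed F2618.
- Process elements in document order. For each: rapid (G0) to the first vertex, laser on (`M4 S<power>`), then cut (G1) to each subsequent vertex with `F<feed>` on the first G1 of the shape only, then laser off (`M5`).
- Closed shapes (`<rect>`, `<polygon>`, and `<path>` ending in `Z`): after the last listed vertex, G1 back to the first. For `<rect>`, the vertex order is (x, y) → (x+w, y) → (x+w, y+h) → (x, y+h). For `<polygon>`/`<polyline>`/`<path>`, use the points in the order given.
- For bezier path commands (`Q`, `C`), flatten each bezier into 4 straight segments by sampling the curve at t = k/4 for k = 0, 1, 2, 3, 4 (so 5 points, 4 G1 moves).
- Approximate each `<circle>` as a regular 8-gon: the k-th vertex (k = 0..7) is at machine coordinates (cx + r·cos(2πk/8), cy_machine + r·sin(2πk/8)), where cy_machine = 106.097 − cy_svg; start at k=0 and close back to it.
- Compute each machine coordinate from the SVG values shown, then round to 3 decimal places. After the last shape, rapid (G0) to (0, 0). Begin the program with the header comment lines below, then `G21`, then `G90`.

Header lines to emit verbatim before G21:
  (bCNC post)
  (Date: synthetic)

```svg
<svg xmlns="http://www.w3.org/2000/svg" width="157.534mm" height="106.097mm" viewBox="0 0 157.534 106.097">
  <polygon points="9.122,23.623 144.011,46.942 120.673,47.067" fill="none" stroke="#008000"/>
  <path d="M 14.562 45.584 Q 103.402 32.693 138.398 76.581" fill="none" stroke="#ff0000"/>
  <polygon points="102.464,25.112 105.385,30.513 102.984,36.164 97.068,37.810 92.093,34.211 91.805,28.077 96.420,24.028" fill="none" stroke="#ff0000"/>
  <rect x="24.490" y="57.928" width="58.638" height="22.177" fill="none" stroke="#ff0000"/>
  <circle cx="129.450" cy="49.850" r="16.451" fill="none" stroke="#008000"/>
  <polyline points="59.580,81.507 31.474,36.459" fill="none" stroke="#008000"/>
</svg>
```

(bCNC post)
(Date: synthetic)
G21
G90
G0 X9.122 Y82.474
M4 S825
G1 X144.011 Y59.155 F1503
G1 X120.673 Y59.030
G1 X9.122 Y82.474
M5
G0 X14.562 Y60.513
M4 S176
G1 X55.617 Y63.410 F2618
G1 X89.941 Y59.209
G1 X117.535 Y47.911
G1 X138.398 Y29.516
M5
G0 X102.464 Y80.985
M4 S176
G1 X105.385 Y75.584 F2618
G1 X102.984 Y69.933
G1 X97.068 Y68.287
G1 X92.093 Y71.886
G1 X91.805 Y78.020
G1 X96.420 Y82.069
G1 X102.464 Y80.985
M5
G0 X24.490 Y48.169
M4 S176
G1 X83.128 Y48.169 F2618
G1 X83.128 Y25.992
G1 X24.490 Y25.992
G1 X24.490 Y48.169
M5
G0 X145.901 Y56.247
M4 S825
G1 X141.083 Y67.880 F1503
G1 X129.450 Y72.698
G1 X117.817 Y67.880
G1 X112.999 Y56.247
G1 X117.817 Y44.614
G1 X129.450 Y39.796
G1 X141.083 Y44.614
G1 X145.901 Y56.247
M5
G0 X59.580 Y24.590
M4 S825
G1 X31.474 Y69.638 F1503
M5
G0 X0.000 Y0.000

1 u = 1 mm; y_m = 106.097 − y.

[1] `<polygon>` closed polygon, #008000→cut S825 F1503: (9.122,82.474) → (144.011,59.155) → (120.673,59.030) → (9.122,82.474) (closed)

[2] `<path>` quadratic bezier, #ff0000→engrave S176 F2618: (14.562,60.513) → (55.617,63.410) → (89.941,59.209) → (117.535,47.911) → (138.398,29.516)

[3] `<polygon>` regular polygon, #ff0000→engrave S176 F2618: (102.464,80.985) → (105.385,75.584) → (102.984,69.933) → (97.068,68.287) → (92.093,71.886) → (91.805,78.020) → (96.420,82.069) → (102.464,80.985) (closed)

[4] `<rect>` rectangle, #ff0000→engrave S176 F2618: (24.490,48.169) → (83.128,48.169) → (83.128,25.992) → (24.490,25.992) → (24.490,48.169) (closed)

[5] `<circle>` circle, #008000→cut S825 F1503: (145.901,56.247) → (141.083,67.880) → (129.450,72.698) → (117.817,67.880) → (112.999,56.247) → (117.817,44.614) → (129.450,39.796) → (141.083,44.614) → (145.901,56.247) (closed)

[6] `<polyline>` line segment, #008000→cut S825 F1503: (59.580,24.590) → (31.474,69.638)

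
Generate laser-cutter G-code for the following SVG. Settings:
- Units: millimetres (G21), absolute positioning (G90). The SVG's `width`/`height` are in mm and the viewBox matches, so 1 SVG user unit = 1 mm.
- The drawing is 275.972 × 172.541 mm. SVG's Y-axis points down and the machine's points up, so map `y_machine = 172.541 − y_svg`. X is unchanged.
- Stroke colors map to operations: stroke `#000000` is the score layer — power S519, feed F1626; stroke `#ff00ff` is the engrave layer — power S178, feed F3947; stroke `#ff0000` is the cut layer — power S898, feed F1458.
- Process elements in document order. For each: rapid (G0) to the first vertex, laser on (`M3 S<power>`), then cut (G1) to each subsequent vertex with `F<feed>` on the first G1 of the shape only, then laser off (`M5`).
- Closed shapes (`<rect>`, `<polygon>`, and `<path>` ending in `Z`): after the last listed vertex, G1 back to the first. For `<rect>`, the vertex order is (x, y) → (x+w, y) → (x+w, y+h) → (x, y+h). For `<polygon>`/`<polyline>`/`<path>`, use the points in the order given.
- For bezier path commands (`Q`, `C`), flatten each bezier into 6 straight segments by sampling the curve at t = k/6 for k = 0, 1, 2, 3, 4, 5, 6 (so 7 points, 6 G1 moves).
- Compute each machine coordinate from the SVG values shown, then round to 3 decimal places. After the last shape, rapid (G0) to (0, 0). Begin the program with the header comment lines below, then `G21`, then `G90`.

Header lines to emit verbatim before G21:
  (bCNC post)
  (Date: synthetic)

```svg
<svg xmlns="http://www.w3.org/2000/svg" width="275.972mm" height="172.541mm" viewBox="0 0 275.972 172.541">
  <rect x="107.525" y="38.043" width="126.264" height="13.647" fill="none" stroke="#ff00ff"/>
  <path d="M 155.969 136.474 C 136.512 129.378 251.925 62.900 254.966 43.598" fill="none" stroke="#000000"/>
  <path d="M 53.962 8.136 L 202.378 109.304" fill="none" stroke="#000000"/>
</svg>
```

(bCNC post)
(Date: synthetic)
G21
G90
G0 X107.525 Y134.498
M3 S178
G1 X233.789 Y134.498 F3947
G1 X233.789 Y120.851
G1 X107.525 Y120.851
G1 X107.525 Y134.498
M5
G0 X155.969 Y36.067
M3 S519
G1 X156.335 Y44.070 F1626
G1 X172.312 Y59.010
G1 X197.031 Y77.928
G1 X223.625 Y97.862
G1 X245.226 Y115.854
G1 X254.966 Y128.943
M5
G0 X53.962 Y164.405
M3 S519
G1 X202.378 Y63.237 F1626
M5
G0 X0.000 Y0.000

1 u = 1 mm; y_m = 172.541 − y.

[1] `<rect>` rectangle, #ff00ff→engrave S178 F3947: (107.525,134.498) → (233.789,134.498) → (233.789,120.851) → (107.525,120.851) → (107.525,134.498) (closed)

[2] `<path>` cubic bezier, #000000→score S519 F1626: (155.969,36.067) → (156.335,44.070) → (172.312,59.010) → (197.031,77.928) → (223.625,97.862) → (245.226,115.854) → (254.966,128.943)

[3] `<path>` line segment, #000000→score S519 F1626: (53.962,164.405) → (202.378,63.237)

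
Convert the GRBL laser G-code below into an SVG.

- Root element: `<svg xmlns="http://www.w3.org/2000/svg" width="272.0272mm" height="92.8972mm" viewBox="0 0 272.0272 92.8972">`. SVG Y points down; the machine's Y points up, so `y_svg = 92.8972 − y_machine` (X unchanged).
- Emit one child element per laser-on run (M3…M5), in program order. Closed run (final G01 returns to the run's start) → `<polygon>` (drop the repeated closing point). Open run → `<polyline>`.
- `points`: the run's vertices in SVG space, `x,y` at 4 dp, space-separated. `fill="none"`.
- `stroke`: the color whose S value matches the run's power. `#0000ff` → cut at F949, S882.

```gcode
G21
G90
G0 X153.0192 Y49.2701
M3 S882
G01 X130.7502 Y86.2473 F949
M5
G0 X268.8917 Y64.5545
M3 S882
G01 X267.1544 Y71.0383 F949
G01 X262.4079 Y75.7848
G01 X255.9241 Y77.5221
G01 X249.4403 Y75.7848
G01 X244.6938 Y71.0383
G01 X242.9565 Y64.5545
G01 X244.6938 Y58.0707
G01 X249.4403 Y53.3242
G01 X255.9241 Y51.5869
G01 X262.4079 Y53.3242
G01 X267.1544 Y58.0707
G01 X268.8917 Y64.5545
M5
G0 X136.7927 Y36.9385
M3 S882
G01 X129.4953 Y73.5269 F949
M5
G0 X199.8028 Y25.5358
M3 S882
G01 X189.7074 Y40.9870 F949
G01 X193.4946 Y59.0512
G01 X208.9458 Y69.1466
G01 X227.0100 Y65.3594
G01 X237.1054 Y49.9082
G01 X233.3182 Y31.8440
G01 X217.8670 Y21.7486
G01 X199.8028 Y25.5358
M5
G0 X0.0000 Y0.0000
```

<svg xmlns="http://www.w3.org/2000/svg" width="272.0272mm" height="92.8972mm" viewBox="0 0 272.0272 92.8972">
  <polyline points="153.0192,43.6271 130.7502,6.6499" fill="none" stroke="#0000ff"/>
  <polygon points="268.8917,28.3427 267.1544,21.8589 262.4079,17.1124 255.9241,15.3751 249.4403,17.1124 244.6938,21.8589 242.9565,28.3427 244.6938,34.8265 249.4403,39.5730 255.9241,41.3103 262.4079,39.5730 267.1544,34.8265" fill="none" stroke="#0000ff"/>
  <polyline points="136.7927,55.9587 129.4953,19.3703" fill="none" stroke="#0000ff"/>
  <polygon points="199.8028,67.3614 189.7074,51.9102 193.4946,33.8460 208.9458,23.7506 227.0100,27.5378 237.1054,42.9890 233.3182,61.0532 217.8670,71.1486" fill="none" stroke="#0000ff"/>
</svg>

Each laser-on run becomes one SVG element. Flip Y back into SVG space with y_svg = 92.8972 − y_machine. Every run uses S882, so all elements get stroke `#0000ff` (cut).

Run 1: The run is open, so emit a `<polyline>` with points (Y-flipped): 153.0192,43.6271 130.7502,6.6499.

Run 2: The run returns to its start, so emit a `<polygon>` with points (Y-flipped): 268.8917,28.3427 267.1544,21.8589 262.4079,17.1124 255.9241,15.3751 249.4403,17.1124 244.6938,21.8589 242.9565,28.3427 244.6938,34.8265 249.4403,39.5730 255.9241,41.3103 262.4079,39.5730 267.1544,34.8265.

Run 3: The run is open, so emit a `<polyline>` with points (Y-flipped): 136.7927,55.9587 129.4953,19.3703.

Run 4: The run returns to its start, so emit a `<polygon>` with points (Y-flipped): 199.8028,67.3614 189.7074,51.9102 193.4946,33.8460 208.9458,23.7506 227.0100,27.5378 237.1054,42.9890 233.3182,61.0532 217.8670,71.1486.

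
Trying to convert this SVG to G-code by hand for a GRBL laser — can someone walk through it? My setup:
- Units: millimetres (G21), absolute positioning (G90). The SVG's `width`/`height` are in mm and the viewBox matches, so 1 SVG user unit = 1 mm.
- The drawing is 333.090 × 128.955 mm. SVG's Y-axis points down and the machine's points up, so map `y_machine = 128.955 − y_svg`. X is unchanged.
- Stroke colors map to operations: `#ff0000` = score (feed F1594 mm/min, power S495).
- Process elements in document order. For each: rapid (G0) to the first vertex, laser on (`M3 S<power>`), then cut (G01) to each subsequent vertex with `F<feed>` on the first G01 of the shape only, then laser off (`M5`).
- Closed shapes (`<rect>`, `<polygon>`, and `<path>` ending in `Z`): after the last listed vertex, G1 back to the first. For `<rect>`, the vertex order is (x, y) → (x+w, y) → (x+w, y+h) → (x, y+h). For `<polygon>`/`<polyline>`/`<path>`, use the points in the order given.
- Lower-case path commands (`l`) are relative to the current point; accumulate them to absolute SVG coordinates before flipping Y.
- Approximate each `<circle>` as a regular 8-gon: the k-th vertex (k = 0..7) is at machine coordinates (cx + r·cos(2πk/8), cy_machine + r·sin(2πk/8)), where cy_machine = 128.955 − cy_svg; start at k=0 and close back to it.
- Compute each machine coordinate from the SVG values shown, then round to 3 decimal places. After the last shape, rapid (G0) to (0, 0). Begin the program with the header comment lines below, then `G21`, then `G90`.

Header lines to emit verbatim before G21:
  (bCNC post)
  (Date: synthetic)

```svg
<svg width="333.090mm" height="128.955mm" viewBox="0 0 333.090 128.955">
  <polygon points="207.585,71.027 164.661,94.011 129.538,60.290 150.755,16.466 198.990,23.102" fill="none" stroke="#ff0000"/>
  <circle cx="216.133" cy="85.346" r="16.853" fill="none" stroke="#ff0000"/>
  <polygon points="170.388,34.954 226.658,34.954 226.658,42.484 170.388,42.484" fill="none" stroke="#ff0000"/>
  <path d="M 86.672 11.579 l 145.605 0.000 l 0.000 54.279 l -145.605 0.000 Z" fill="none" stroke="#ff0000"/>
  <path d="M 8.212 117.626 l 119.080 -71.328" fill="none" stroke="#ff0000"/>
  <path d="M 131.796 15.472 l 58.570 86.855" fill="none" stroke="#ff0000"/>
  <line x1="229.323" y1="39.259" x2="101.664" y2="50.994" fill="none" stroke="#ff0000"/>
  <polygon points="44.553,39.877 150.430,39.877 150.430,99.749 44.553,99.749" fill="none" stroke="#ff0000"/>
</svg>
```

viewBox `0 0 333.090 128.955` with mm width/height → 1 unit = 1 mm. Flip: y_m = 128.955 − y_svg.

**Shape 1** — `<polygon>` regular polygon, stroke `#ff0000` → score (S495, F1594). Machine vertices: (207.585,57.928) → (164.661,34.944) → (129.538,68.665) → (150.755,112.489) → (198.990,105.853) → (207.585,57.928). Closed: final G1 returns to the first vertex.

**Shape 2** — `<circle>` circle, stroke `#ff0000` → score (S495, F1594). Machine vertices: (232.986,43.609) → (228.050,55.526) → (216.133,60.462) → (204.216,55.526) → (199.280,43.609) → (204.216,31.692) → (216.133,26.756) → (228.050,31.692) → (232.986,43.609). Closed: final G1 returns to the first vertex.

**Shape 3** — `<polygon>` rectangle, stroke `#ff0000` → score (S495, F1594). Machine vertices: (170.388,94.001) → (226.658,94.001) → (226.658,86.471) → (170.388,86.471) → (170.388,94.001). Closed: final G1 returns to the first vertex.

**Shape 4** — `<path>` rectangle, stroke `#ff0000` → score (S495, F1594). Machine vertices: (86.672,117.376) → (232.277,117.376) → (232.277,63.097) → (86.672,63.097) → (86.672,117.376). Closed: final G1 returns to the first vertex.

**Shape 5** — `<path>` line segment, stroke `#ff0000` → score (S495, F1594). Machine vertices: (8.212,11.329) → (127.292,82.657). Open path.

**Shape 6** — `<path>` line segment, stroke `#ff0000` → score (S495, F1594). Machine vertices: (131.796,113.483) → (190.366,26.628). Open path.

**Shape 7** — `<line>` line segment, stroke `#ff0000` → score (S495, F1594). Machine vertices: (229.323,89.696) → (101.664,77.961). Open path.

**Shape 8** — `<polygon>` rectangle, stroke `#ff0000` → score (S495, F1594). Machine vertices: (44.553,89.078) → (150.430,89.078) → (150.430,29.206) → (44.553,29.206) → (44.553,89.078). Closed: final G1 returns to the first vertex.

(bCNC post)
(Date: synthetic)
G21
G90
G0 X207.585 Y57.928
M3 S495
G01 X164.661 Y34.944 F1594
G01 X129.538 Y68.665
G01 X150.755 Y112.489
G01 X198.990 Y105.853
G01 X207.585 Y57.928
M5
G0 X232.986 Y43.609
M3 S495
G01 X228.050 Y55.526 F1594
G01 X216.133 Y60.462
G01 X204.216 Y55.526
G01 X199.280 Y43.609
G01 X204.216 Y31.692
G01 X216.133 Y26.756
G01 X228.050 Y31.692
G01 X232.986 Y43.609
M5
G0 X170.388 Y94.001
M3 S495
G01 X226.658 Y94.001 F1594
G01 X226.658 Y86.471
G01 X170.388 Y86.471
G01 X170.388 Y94.001
M5
G0 X86.672 Y117.376
M3 S495
G01 X232.277 Y117.376 F1594
G01 X232.277 Y63.097
G01 X86.672 Y63.097
G01 X86.672 Y117.376
M5
G0 X8.212 Y11.329
M3 S495
G01 X127.292 Y82.657 F1594
M5
G0 X131.796 Y113.483
M3 S495
G01 X190.366 Y26.628 F1594
M5
G0 X229.323 Y89.696
M3 S495
G01 X101.664 Y77.961 F1594
M5
G0 X44.553 Y89.078
M3 S495
G01 X150.430 Y89.078 F1594
G01 X150.430 Y29.206
G01 X44.553 Y29.206
G01 X44.553 Y89.078
M5
G0 X0.000 Y0.000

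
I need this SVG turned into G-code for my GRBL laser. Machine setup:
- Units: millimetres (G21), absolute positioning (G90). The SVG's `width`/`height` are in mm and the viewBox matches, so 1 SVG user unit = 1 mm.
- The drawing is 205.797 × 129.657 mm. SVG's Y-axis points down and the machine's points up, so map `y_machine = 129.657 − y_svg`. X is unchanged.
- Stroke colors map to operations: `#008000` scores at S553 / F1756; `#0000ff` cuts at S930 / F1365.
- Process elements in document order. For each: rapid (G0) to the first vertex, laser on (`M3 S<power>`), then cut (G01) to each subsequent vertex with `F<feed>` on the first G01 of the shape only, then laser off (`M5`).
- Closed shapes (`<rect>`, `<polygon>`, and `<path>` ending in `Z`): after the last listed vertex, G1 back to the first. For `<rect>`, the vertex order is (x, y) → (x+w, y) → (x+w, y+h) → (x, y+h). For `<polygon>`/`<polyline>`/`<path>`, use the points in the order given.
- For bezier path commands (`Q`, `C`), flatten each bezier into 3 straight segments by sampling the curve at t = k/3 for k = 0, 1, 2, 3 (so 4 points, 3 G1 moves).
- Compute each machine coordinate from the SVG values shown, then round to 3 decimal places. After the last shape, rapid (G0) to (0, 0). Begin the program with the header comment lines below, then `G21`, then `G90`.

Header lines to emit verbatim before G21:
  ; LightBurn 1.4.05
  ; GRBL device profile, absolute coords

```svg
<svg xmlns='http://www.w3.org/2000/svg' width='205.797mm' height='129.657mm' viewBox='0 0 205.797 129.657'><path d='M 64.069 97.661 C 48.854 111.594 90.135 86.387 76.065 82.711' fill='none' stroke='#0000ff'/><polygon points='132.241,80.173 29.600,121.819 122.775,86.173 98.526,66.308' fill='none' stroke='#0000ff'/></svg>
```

Since the viewBox matches the mm dimensions, user units are millimetres directly. The only transform is the Y-flip y_m = 129.657 − y_svg.

Shape 1 is a cubic bezier drawn with `<path>`. Its stroke #0000ff means cut at S930, F1365. After flipping Y the toolpath is (64.069,31.996) → (63.544,28.863) → (75.827,38.340) → (76.065,46.946).

Shape 2 is a closed polygon drawn with `<polygon>`. Its stroke #0000ff means cut at S930, F1365. After flipping Y the toolpath is (132.241,49.484) → (29.600,7.838) → (122.775,43.484) → (98.526,63.349) → (132.241,49.484), returning to the start.

; LightBurn 1.4.05
; GRBL device profile, absolute coords
G21
G90
G0 X64.069 Y31.996
M3 S930
G01 X63.544 Y28.863 F1365
G01 X75.827 Y38.340
G01 X76.065 Y46.946
M5
G0 X132.241 Y49.484
M3 S930
G01 X29.600 Y7.838 F1365
G01 X122.775 Y43.484
G01 X98.526 Y63.349
G01 X132.241 Y49.484
M5
G0 X0.000 Y0.000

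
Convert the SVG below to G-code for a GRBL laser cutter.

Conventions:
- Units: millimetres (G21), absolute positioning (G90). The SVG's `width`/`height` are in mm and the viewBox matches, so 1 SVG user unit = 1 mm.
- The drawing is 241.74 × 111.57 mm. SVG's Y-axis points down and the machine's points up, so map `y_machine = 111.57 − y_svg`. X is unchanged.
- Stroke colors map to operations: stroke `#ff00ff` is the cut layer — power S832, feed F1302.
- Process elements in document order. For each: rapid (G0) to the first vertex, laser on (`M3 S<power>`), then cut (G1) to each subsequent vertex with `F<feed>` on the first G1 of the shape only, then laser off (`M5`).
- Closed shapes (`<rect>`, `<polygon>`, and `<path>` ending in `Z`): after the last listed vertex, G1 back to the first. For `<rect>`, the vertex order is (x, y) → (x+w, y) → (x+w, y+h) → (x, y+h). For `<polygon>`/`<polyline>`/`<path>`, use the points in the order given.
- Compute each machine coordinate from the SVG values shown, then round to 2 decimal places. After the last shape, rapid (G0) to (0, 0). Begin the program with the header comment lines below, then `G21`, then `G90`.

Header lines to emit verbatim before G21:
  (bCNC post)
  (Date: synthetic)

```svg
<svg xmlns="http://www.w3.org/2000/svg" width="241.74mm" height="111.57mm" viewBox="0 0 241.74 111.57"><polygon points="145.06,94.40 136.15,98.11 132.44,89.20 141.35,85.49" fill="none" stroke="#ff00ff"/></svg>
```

Since the viewBox matches the mm dimensions, user units are millimetres directly. The only transform is the Y-flip y_m = 111.57 − y_svg.

Shape 1 is a regular polygon drawn with `<polygon>`. Its stroke #ff00ff means cut at S832, F1302. After flipping Y the toolpath is (145.06,17.17) → (136.15,13.46) → (132.44,22.37) → (141.35,26.08) → (145.06,17.17), returning to the start.

(bCNC post)
(Date: synthetic)
G21
G90
G0 X145.06 Y17.17
M3 S832
G1 X136.15 Y13.46 F1302
G1 X132.44 Y22.37
G1 X141.35 Y26.08
G1 X145.06 Y17.17
M5
G0 X0.00 Y0.00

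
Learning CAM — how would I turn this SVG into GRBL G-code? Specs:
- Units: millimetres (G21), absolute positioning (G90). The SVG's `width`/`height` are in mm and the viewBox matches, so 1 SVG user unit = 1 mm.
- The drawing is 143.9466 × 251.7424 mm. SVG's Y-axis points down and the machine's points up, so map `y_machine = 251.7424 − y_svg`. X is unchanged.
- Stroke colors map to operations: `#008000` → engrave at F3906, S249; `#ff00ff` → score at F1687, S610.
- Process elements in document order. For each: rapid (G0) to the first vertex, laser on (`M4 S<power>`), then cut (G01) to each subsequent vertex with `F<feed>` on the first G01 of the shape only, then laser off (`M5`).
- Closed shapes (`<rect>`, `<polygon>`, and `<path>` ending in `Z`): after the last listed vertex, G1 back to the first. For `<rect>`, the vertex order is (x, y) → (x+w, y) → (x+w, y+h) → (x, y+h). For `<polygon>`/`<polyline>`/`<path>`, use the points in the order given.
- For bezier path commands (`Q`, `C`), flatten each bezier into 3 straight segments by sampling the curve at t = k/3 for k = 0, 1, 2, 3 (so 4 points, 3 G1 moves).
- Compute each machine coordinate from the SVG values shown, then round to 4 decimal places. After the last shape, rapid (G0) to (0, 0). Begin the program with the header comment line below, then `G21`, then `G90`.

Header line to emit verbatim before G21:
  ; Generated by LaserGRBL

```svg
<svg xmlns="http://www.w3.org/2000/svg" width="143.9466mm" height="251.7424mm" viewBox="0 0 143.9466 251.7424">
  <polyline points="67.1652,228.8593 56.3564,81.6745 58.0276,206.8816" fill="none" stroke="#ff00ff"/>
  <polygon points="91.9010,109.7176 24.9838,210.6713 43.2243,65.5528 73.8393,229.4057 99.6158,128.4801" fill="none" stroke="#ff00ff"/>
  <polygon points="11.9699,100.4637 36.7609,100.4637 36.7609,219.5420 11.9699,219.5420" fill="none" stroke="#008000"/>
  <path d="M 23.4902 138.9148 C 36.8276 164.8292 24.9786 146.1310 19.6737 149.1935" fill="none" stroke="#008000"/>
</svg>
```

; Generated by LaserGRBL
G21
G90
G0 X67.1652 Y22.8831
M4 S610
G01 X56.3564 Y170.0679 F1687
G01 X58.0276 Y44.8608
M5
G0 X91.9010 Y142.0248
M4 S610
G01 X24.9838 Y41.0711 F1687
G01 X43.2243 Y186.1896
G01 X73.8393 Y22.3367
G01 X99.6158 Y123.2623
G01 X91.9010 Y142.0248
M5
G0 X11.9699 Y151.2787
M4 S249
G01 X36.7609 Y151.2787 F3906
G01 X36.7609 Y32.2004
G01 X11.9699 Y32.2004
G01 X11.9699 Y151.2787
M5
G0 X23.4902 Y112.8276
M4 S249
G01 X29.6073 Y99.3258 F3906
G01 X25.9848 Y100.8161
G01 X19.6737 Y102.5489
M5
G0 X0.0000 Y0.0000

Since the viewBox matches the mm dimensions, user units are millimetres directly. The only transform is the Y-flip y_m = 251.7424 − y_svg.

Shape 1 is a open polyline drawn with `<polyline>`. Its stroke #ff00ff means score at S610, F1687. After flipping Y the toolpath is (67.1652,22.8831) → (56.3564,170.0679) → (58.0276,44.8608).

Shape 2 is a closed polygon drawn with `<polygon>`. Its stroke #ff00ff means score at S610, F1687. After flipping Y the toolpath is (91.9010,142.0248) → (24.9838,41.0711) → (43.2243,186.1896) → (73.8393,22.3367) → (99.6158,123.2623) → (91.9010,142.0248), returning to the start.

Shape 3 is a rectangle drawn with `<polygon>`. Its stroke #008000 means engrave at S249, F3906. After flipping Y the toolpath is (11.9699,151.2787) → (36.7609,151.2787) → (36.7609,32.2004) → (11.9699,32.2004) → (11.9699,151.2787), returning to the start.

Shape 4 is a cubic bezier drawn with `<path>`. Its stroke #008000 means engrave at S249, F3906. After flipping Y the toolpath is (23.4902,112.8276) → (29.6073,99.3258) → (25.9848,100.8161) → (19.6737,102.5489).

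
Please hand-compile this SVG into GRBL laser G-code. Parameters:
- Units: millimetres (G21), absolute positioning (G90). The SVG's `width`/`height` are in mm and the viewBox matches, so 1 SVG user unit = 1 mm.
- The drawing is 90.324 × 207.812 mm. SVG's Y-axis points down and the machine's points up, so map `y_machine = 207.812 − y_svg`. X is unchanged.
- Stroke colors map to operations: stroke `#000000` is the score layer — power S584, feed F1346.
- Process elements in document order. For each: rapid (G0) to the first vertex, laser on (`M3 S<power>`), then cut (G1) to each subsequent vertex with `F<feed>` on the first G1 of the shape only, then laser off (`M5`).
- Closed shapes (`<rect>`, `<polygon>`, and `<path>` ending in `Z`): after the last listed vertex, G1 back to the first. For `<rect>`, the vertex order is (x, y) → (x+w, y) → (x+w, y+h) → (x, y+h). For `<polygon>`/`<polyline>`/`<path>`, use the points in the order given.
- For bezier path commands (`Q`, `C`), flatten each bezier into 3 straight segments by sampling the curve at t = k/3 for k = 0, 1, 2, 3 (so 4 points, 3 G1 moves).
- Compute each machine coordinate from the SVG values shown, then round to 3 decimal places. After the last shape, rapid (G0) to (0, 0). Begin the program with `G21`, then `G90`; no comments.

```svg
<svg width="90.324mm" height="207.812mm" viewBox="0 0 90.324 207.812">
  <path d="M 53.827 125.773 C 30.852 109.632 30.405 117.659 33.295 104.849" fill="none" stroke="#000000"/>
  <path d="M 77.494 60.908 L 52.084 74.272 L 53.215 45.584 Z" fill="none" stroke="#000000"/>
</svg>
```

G21
G90
G0 X53.827 Y82.039
M3 S584
G1 X37.651 Y91.791 F1346
G1 X32.228 Y95.432
G1 X33.295 Y102.963
M5
G0 X77.494 Y146.904
M3 S584
G1 X52.084 Y133.540 F1346
G1 X53.215 Y162.228
G1 X77.494 Y146.904
M5
G0 X0.000 Y0.000

viewBox `0 0 90.324 207.812` with mm width/height → 1 unit = 1 mm. Flip: y_m = 207.812 − y_svg.

**Shape 1** — `<path>` cubic bezier, stroke `#000000` → score (S584, F1346). Control points (SVG): P0=(53.827,125.773), P1=(30.852,109.632), P2=(30.405,117.659), P3=(33.295,104.849); sampled at t=k/3. Machine vertices: (53.827,82.039) → (37.651,91.791) → (32.228,95.432) → (33.295,102.963). Open path.

**Shape 2** — `<path>` regular polygon, stroke `#000000` → score (S584, F1346). Machine vertices: (77.494,146.904) → (52.084,133.540) → (53.215,162.228) → (77.494,146.904). Closed: final G1 returns to the first vertex.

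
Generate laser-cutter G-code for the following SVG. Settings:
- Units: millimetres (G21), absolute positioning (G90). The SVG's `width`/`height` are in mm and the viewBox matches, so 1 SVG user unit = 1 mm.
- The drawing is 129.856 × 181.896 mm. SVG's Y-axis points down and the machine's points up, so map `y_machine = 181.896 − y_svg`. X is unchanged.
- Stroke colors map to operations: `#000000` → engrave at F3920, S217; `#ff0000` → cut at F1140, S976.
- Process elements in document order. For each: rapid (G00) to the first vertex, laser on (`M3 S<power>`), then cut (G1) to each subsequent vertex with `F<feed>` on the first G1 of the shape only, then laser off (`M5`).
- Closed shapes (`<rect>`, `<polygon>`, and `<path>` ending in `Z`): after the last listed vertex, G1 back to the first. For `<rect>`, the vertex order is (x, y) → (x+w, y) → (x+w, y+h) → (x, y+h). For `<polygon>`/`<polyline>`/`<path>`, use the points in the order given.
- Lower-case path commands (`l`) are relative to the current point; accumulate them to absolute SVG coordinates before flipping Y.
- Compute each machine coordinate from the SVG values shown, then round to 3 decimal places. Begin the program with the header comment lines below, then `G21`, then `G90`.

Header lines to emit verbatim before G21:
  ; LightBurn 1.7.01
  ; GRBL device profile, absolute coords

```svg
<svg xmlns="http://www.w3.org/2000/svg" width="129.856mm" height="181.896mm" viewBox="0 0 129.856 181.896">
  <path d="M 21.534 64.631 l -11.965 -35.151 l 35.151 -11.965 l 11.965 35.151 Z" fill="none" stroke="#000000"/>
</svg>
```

; LightBurn 1.7.01
; GRBL device profile, absolute coords
G21
G90
G00 X21.534 Y117.265
M3 S217
G1 X9.569 Y152.416 F3920
G1 X44.720 Y164.381
G1 X56.685 Y129.230
G1 X21.534 Y117.265
M5

viewBox `0 0 129.856 181.896` with mm width/height → 1 unit = 1 mm. Flip: y_m = 181.896 − y_svg.

**Shape 1** — `<path>` regular polygon, stroke `#000000` → engrave (S217, F3920). Machine vertices: (21.534,117.265) → (9.569,152.416) → (44.720,164.381) → (56.685,129.230) → (21.534,117.265). Closed: final G1 returns to the first vertex.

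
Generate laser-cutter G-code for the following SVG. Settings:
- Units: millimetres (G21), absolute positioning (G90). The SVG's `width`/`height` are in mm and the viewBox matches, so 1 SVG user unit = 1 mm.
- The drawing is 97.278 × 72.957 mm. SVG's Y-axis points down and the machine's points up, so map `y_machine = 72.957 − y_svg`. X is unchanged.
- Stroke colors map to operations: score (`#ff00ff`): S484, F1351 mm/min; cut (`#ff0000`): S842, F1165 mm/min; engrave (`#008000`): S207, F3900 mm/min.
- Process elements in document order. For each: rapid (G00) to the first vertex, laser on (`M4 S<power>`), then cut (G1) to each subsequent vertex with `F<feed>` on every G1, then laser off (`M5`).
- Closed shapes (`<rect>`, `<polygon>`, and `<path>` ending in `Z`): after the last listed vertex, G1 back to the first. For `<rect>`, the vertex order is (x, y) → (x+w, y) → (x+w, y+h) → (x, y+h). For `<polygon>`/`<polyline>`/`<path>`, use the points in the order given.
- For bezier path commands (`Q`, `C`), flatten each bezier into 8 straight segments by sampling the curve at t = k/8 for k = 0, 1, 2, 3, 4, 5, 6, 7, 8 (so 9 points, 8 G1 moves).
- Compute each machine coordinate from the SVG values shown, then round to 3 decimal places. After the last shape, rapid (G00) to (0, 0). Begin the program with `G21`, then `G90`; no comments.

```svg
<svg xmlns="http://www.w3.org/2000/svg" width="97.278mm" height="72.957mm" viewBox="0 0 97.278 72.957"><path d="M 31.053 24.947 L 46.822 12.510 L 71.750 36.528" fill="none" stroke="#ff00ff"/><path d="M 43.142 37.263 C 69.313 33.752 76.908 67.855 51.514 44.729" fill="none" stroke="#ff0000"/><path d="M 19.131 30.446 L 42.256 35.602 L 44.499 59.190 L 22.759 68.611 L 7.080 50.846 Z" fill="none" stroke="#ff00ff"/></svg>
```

G21
G90
G00 X31.053 Y48.010
M4 S484
G1 X46.822 Y60.447 F1351
G1 X71.750 Y36.429 F1351
M5
G00 X43.142 Y35.694
M4 S842
G1 X52.057 Y35.433 F1165
G1 X59.062 Y32.757 F1165
G1 X63.988 Y28.777 F1165
G1 X66.665 Y24.605 F1165
G1 X66.925 Y21.353 F1165
G1 X64.599 Y20.132 F1165
G1 X59.519 Y22.053 F1165
G1 X51.514 Y28.228 F1165
M5
G00 X19.131 Y42.511
M4 S484
G1 X42.256 Y37.355 F1351
G1 X44.499 Y13.767 F1351
G1 X22.759 Y4.346 F1351
G1 X7.080 Y22.111 F1351
G1 X19.131 Y42.511 F1351
M5
G00 X0.000 Y0.000

1 u = 1 mm; y_m = 72.957 − y.

[1] `<path>` open polyline, #ff00ff→score S484 F1351: (31.053,48.010) → (46.822,60.447) → (71.750,36.429)

[2] `<path>` cubic bezier, #ff0000→cut S842 F1165: (43.142,35.694) → (52.057,35.433) → (59.062,32.757) → (63.988,28.777) → (66.665,24.605) → (66.925,21.353) → (64.599,20.132) → (59.519,22.053) → (51.514,28.228)

[3] `<path>` regular polygon, #ff00ff→score S484 F1351: (19.131,42.511) → (42.256,37.355) → (44.499,13.767) → (22.759,4.346) → (7.080,22.111) → (19.131,42.511) (closed)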